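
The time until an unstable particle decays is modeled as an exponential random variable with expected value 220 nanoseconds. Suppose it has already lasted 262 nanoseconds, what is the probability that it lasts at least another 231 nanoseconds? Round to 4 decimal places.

The rate is λ = 1/220 = 0.00454545 per nanosecond.
The exponential is memoryless, so the remaining time is again Exp(λ): the condition X > 262 is irrelevant.
P(X > 231) = e^(−1.05) ≈ 0.3499.

0.3499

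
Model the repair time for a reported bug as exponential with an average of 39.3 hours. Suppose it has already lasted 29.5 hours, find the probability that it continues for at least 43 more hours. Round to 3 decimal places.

The rate is λ = 1/39.3 = 0.0254453 per hour.
The exponential is memoryless, so the remaining time is again Exp(λ): the condition X > 29.5 is irrelevant.
P(X > 43) = e^(−1.0941) ≈ 0.335.

0.335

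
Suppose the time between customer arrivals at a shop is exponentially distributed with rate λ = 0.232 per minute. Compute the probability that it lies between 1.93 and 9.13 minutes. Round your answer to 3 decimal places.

P(1.93 < X < 9.13) = e^(−λ·1.93) − e^(−λ·9.13) = 0.63906 − 0.12025 ≈ 0.519.

0.519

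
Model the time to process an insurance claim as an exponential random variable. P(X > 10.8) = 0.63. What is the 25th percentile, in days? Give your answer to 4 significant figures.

e^(−λ·10.8) = 0.63 ⇒ λ = −ln(0.63)/10.8 = 0.0427811.
25th percentile: 1 − e^(−λt) = 0.25, t = −ln(0.75)/λ = 6.72452 days.

6.725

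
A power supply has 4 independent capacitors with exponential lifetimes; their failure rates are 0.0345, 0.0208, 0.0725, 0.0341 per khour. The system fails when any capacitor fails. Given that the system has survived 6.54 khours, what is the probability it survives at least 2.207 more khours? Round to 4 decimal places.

0.6996

Time to first failure ~ Exp(Σλ) with Σλ = 0.1619.
By memorylessness, P(T > 6.54+2.207 | T > 6.54) = P(T > 2.207) = e^(−0.1619·2.207) ≈ 0.6996.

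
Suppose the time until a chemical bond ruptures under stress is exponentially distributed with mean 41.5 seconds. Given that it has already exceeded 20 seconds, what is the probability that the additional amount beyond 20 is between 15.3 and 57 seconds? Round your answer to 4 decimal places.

0.4384

The rate is λ = 1/41.5 = 0.0240964 per second.
Memoryless: the residual past 20 is again Exp(λ).
P(15.3 < residual < 57) = e^(−λ·15.3) − e^(−λ·57) = 0.69165 − 0.25322 ≈ 0.4384.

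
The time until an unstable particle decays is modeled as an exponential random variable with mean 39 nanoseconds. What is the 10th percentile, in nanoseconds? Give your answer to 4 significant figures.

The rate is λ = 1/39 = 0.025641 per nanosecond.
Set 1 − e^(−λt) = 0.1, so t = −ln(0.9)/λ = 0.10536/0.025641 ≈ 4.10906 nanoseconds.

4.109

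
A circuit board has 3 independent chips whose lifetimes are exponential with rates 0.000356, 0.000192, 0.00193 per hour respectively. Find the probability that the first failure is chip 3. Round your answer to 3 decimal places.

0.779

The time to first failure is exponential with rate Σλ = 0.000356 + 0.000192 + 0.00193 = 0.002478.
P(chip 3 first) = λ_3/Σλ = 0.00193/0.002478 ≈ 0.779.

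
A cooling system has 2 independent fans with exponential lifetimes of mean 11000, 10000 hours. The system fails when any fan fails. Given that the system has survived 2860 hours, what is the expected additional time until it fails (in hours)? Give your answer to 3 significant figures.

5240

First-failure rate Σλ = 1/11000 + 1/10000 = 0.000190909.
By memorylessness the expected residual is 1/Σλ = 5238.1 hours, regardless of the 2860 already elapsed.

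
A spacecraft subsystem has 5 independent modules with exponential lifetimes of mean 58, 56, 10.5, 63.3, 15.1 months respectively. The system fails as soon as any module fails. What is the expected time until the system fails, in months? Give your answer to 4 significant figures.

4.709

The first failure time is exponential with rate Σλ_i = 1/58 + 1/56 + 1/10.5 + 1/63.3 + 1/15.1 = 0.21236 per month.
E[min] = 1/Σλ = 1/0.21236 = 4.70899 months.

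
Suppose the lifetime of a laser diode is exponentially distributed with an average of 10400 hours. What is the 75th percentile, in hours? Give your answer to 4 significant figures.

The rate is λ = 1/10400 = 0.0000961538 per hour.
Set 1 − e^(−λt) = 0.75, so t = −ln(0.25)/λ = 1.3863/0.0000961538 ≈ 14417.5 hours.

14420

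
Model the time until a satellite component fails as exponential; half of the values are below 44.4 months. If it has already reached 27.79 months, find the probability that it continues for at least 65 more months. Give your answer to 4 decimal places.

For an exponential, median = ln(2)/λ, so λ = ln 2 / 44.4 = 0.0156114 per month.
P(X > s+t | X > s) = e^(−λ(s+t))/e^(−λs) = e^(−λt), independent of s = 27.79.
P(X > 65) = e^(−1.0147) ≈ 0.3625.

0.3625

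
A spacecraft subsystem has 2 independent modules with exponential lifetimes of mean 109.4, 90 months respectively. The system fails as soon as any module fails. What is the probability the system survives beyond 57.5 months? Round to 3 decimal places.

0.312

The first failure time is exponential with rate Σλ_i = 1/109.4 + 1/90 = 0.0202519 per month.
P(min > 57.5) = e^(−0.0202519·57.5) = e^(−1.1645) ≈ 0.312.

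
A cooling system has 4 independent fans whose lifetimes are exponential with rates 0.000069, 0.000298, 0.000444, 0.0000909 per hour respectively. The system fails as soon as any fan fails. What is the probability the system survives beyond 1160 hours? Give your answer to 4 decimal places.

The time to first failure is exponential with rate Σλ = 0.000069 + 0.000298 + 0.000444 + 0.0000909 = 0.0009019.
P(min > 1160) = e^(−0.0009019·1160) = e^(−1.0462) ≈ 0.3513.

0.3513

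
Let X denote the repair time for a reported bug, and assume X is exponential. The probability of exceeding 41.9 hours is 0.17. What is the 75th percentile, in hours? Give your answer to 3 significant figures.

e^(−λ·41.9) = 0.17 ⇒ λ = −ln(0.17)/41.9 = 0.0422901.
75th percentile: 1 − e^(−λt) = 0.75, t = −ln(0.25)/λ = 32.7806 hours.

32.8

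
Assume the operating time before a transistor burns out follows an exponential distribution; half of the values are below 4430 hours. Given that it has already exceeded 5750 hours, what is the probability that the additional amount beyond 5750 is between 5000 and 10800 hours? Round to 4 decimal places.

0.2728

For an exponential, median = ln(2)/λ, so λ = ln 2 / 4430 = 0.000156467 per hour.
Memoryless: the residual past 5750 is again Exp(λ).
P(5000 < residual < 10800) = e^(−λ·5000) − e^(−λ·10800) = 0.45734 − 0.18455 ≈ 0.2728.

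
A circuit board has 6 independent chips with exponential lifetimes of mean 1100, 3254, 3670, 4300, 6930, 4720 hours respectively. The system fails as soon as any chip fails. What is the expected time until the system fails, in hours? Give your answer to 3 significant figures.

481

The first failure time is exponential with rate Σλ_i = 1/1100 + 1/3254 + 1/3670 + 1/4300 + 1/6930 + 1/4720 = 0.00207761 per hour.
E[min] = 1/Σλ = 1/0.00207761 = 481.323 hours.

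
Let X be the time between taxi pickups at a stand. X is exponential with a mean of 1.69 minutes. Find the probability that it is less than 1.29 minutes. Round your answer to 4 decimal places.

0.5339

The rate is λ = 1/1.69 = 0.591716 per minute.
P(X ≤ 1.29) = 1 − e^(−λ·1.29) = 1 − e^(−0.76331) ≈ 0.5339.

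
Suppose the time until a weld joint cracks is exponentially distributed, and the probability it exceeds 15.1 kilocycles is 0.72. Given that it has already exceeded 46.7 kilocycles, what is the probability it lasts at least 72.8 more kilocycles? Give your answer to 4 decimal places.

From e^(−λ·15.1) = 0.72, λ = −ln(0.72)/15.1 = 0.0217552.
Memoryless: P(X > 46.7+72.8 | X > 46.7) = P(X > 72.8) = e^(−0.0217552·72.8) ≈ 0.2052.

0.2052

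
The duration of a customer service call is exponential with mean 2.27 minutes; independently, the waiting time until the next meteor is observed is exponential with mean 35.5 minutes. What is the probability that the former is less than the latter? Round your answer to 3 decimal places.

λ_1 = 1/2.27 = 0.440529, λ_2 = 1/35.5 = 0.028169.
For independent exponentials, P(the former < the latter) = λ_1/(λ_1+λ_2) = 0.440529/0.468698 ≈ 0.940.

0.940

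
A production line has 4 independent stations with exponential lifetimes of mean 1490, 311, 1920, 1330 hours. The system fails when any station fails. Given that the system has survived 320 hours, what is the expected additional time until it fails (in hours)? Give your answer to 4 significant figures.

First-failure rate Σλ = 1/1490 + 1/311 + 1/1920 + 1/1330 = 0.00515929.
By memorylessness the expected residual is 1/Σλ = 193.825 hours, regardless of the 320 already elapsed.

193.8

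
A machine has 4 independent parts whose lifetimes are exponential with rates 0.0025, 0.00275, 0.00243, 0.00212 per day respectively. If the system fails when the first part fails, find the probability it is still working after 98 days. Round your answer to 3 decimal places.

0.383

The time to first failure is exponential with rate Σλ = 0.0025 + 0.00275 + 0.00243 + 0.00212 = 0.0098.
P(min > 98) = e^(−0.0098·98) = e^(−0.9604) ≈ 0.383.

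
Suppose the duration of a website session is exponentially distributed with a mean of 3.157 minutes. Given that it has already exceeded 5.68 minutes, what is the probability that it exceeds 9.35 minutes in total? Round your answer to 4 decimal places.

0.3127

The rate is λ = 1/3.157 = 0.316756 per minute.
By the memoryless property, P(X > 5.68+3.67 | X > 5.68) = P(X > 3.67).
P(X > 3.67) = e^(−1.1625) ≈ 0.3127.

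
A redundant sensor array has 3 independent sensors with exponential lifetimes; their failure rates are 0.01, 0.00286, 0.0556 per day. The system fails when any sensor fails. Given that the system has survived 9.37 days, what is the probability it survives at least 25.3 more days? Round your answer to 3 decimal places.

Time to first failure ~ Exp(Σλ) with Σλ = 0.06846.
By memorylessness, P(T > 9.37+25.3 | T > 9.37) = P(T > 25.3) = e^(−0.06846·25.3) ≈ 0.177.

0.177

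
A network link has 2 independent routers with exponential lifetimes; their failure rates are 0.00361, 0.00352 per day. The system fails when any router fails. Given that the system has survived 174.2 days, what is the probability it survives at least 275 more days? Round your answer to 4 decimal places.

0.1408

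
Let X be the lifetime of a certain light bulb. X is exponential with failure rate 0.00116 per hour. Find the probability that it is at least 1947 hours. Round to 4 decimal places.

P(X > 1947) = e^(−λ·1947) = e^(−2.2585) ≈ 0.1045.

0.1045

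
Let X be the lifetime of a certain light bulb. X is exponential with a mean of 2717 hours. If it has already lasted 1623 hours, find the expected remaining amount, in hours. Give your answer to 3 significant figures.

The rate is λ = 1/2717 = 0.000368053 per hour.
By memorylessness, the remaining amount past any threshold is again Exp(λ) with mean 1/λ = 2717 hours.

2720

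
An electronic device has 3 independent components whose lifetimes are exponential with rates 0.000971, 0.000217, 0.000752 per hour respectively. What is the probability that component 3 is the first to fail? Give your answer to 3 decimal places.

The time to first failure is exponential with rate Σλ = 0.000971 + 0.000217 + 0.000752 = 0.00194.
P(component 3 first) = λ_3/Σλ = 0.000752/0.00194 ≈ 0.388.

0.388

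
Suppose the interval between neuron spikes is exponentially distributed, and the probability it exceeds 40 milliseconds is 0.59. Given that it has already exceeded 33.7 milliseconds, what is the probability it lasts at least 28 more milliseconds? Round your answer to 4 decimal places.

From e^(−λ·40) = 0.59, λ = −ln(0.59)/40 = 0.0131908.
Memoryless: P(X > 33.7+28 | X > 33.7) = P(X > 28) = e^(−0.0131908·28) ≈ 0.6912.

0.6912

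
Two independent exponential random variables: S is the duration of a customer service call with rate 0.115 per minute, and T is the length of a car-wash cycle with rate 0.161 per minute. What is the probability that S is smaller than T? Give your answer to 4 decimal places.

0.4167

λ_1 = 0.115, λ_2 = 0.161.
For independent exponentials, P(S < T) = λ_1/(λ_1+λ_2) = 0.115/0.276 ≈ 0.4167.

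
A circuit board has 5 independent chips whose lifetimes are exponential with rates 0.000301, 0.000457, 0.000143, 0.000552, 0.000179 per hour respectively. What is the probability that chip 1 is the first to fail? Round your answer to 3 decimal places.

The time to first failure is exponential with rate Σλ = 0.000301 + 0.000457 + 0.000143 + 0.000552 + 0.000179 = 0.001632.
P(chip 1 first) = λ_1/Σλ = 0.000301/0.001632 ≈ 0.184.

0.184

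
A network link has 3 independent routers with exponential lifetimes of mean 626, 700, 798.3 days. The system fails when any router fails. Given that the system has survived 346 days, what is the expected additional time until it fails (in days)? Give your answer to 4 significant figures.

First-failure rate Σλ = 1/626 + 1/700 + 1/798.3 = 0.00427868.
By memorylessness the expected residual is 1/Σλ = 233.717 days, regardless of the 346 already elapsed.

233.7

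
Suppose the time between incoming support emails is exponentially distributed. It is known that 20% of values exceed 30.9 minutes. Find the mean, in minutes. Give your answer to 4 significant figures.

e^(−λ·30.9) = 0.20 ⇒ λ = −ln(0.20)/30.9 = 0.0520854.
Mean = 1/λ = 19.1992 minutes.

19.20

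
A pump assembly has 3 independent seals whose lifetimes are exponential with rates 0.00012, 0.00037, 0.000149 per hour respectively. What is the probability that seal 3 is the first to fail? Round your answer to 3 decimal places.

The time to first failure is exponential with rate Σλ = 0.00012 + 0.00037 + 0.000149 = 0.000639.
P(seal 3 first) = λ_3/Σλ = 0.000149/0.000639 ≈ 0.233.

0.233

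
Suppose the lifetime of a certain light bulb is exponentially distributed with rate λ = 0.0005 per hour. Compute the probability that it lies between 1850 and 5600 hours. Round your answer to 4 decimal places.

0.3357

P(1850 < X < 5600) = e^(−λ·1850) − e^(−λ·5600) = 0.39653 − 0.06081 ≈ 0.3357.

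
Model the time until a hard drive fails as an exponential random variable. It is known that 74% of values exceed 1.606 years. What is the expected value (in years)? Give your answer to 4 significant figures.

5.334

e^(−λ·1.606) = 0.74 ⇒ λ = −ln(0.74)/1.606 = 0.187488.
Mean = 1/λ = 5.33369 years.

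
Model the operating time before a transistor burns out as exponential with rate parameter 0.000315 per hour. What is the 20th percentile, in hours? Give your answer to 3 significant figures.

708

Set 1 − e^(−λt) = 0.2, so t = −ln(0.8)/λ = 0.22314/0.000315 ≈ 708.392 hours.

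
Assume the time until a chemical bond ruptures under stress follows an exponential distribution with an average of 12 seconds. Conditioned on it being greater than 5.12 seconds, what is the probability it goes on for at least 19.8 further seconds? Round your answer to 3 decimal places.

The rate is λ = 1/12 = 0.0833333 per second.
By the memoryless property, P(X > 5.12+19.8 | X > 5.12) = P(X > 19.8).
P(X > 19.8) = e^(−1.65) ≈ 0.192.

0.192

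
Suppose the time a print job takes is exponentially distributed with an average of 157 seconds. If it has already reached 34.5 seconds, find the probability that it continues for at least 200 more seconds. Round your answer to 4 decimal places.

The rate is λ = 1/157 = 0.00636943 per second.
P(X > s+t | X > s) = e^(−λ(s+t))/e^(−λs) = e^(−λt), independent of s = 34.5.
P(X > 200) = e^(−1.2739) ≈ 0.2797.

0.2797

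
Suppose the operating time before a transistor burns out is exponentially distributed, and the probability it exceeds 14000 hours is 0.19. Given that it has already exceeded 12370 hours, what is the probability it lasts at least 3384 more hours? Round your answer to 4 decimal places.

0.6694

From e^(−λ·14000) = 0.19, λ = −ln(0.19)/14000 = 0.000118624.
Memoryless: P(X > 12370+3384 | X > 12370) = P(X > 3384) = e^(−0.000118624·3384) ≈ 0.6694.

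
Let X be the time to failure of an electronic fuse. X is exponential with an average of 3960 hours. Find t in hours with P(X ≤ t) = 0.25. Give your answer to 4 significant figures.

The rate is λ = 1/3960 = 0.000252525 per hour.
Set 1 − e^(−λt) = 0.25, so t = −ln(0.75)/λ = 0.28768/0.000252525 ≈ 1139.22 hours.

1139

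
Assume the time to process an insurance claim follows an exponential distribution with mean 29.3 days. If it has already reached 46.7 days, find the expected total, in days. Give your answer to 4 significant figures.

The rate is λ = 1/29.3 = 0.0341297 per day.
By memorylessness, E[X | X > 46.7] = 46.7 + 1/λ = 46.7 + 29.3 = 76 days.

76.00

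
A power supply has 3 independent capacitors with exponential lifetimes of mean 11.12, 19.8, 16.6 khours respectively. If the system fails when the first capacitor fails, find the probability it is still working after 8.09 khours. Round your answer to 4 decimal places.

The first failure time is exponential with rate Σλ_i = 1/11.12 + 1/19.8 + 1/16.6 = 0.200674 per khour.
P(min > 8.09) = e^(−0.200674·8.09) = e^(−1.6235) ≈ 0.1972.

0.1972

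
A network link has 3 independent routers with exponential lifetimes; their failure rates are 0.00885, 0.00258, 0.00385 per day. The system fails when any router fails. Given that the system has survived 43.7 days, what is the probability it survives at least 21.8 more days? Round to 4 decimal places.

0.7167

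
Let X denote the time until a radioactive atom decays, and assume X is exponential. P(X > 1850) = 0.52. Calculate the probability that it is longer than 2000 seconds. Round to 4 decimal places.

0.4931

e^(−λ·1850) = 0.52 ⇒ λ = −ln(0.52)/1850 = 0.000353474.
P(X > 2000) = e^(−0.000353474·2000) = e^(−0.70695) ≈ 0.4931.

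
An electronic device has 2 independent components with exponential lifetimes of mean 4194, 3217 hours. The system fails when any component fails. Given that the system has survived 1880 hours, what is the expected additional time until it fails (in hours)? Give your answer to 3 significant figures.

1820

First-failure rate Σλ = 1/4194 + 1/3217 = 0.000549284.
By memorylessness the expected residual is 1/Σλ = 1820.55 hours, regardless of the 1880 already elapsed.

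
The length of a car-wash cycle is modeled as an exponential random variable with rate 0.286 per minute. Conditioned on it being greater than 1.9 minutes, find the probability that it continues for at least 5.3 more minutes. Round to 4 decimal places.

0.2196

The exponential is memoryless, so the remaining time is again Exp(λ): the condition X > 1.9 is irrelevant.
P(X > 5.3) = e^(−1.5158) ≈ 0.2196.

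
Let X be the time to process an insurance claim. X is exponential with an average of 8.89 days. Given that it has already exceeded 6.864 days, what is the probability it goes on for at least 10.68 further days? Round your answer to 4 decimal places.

0.3008

The rate is λ = 1/8.89 = 0.112486 per day.
P(X > s+t | X > s) = e^(−λ(s+t))/e^(−λs) = e^(−λt), independent of s = 6.864.
P(X > 10.68) = e^(−1.2013) ≈ 0.3008.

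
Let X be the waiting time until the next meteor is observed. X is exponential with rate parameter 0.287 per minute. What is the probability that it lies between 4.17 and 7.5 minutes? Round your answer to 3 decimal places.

0.186

P(4.17 < X < 7.5) = e^(−λ·4.17) − e^(−λ·7.5) = 0.30216 − 0.11619 ≈ 0.186.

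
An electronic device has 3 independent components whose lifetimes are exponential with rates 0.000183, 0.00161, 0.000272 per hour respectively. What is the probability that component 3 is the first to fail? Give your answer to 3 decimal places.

0.132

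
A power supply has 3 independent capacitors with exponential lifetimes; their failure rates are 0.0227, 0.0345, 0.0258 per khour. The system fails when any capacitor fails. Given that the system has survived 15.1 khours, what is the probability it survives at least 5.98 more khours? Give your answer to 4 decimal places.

Time to first failure ~ Exp(Σλ) with Σλ = 0.083.
By memorylessness, P(T > 15.1+5.98 | T > 15.1) = P(T > 5.98) = e^(−0.083·5.98) ≈ 0.6088.

0.6088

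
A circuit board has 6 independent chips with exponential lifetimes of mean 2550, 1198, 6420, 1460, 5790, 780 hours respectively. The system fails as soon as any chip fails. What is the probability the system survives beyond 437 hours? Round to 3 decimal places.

0.215

The first failure time is exponential with rate Σλ_i = 1/2550 + 1/1198 + 1/6420 + 1/1460 + 1/5790 + 1/780 = 0.00352234 per hour.
P(min > 437) = e^(−0.00352234·437) = e^(−1.5393) ≈ 0.215.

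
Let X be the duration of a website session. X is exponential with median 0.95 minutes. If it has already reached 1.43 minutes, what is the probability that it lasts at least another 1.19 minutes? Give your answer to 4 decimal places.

For an exponential, median = ln(2)/λ, so λ = ln 2 / 0.95 = 0.729629 per minute.
P(X > s+t | X > s) = e^(−λ(s+t))/e^(−λs) = e^(−λt), independent of s = 1.43.
P(X > 1.19) = e^(−0.86826) ≈ 0.4197.

0.4197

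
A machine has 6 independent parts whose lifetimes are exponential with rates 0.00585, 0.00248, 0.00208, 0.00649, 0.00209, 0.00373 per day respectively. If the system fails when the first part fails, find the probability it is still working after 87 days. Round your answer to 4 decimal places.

The time to first failure is exponential with rate Σλ = 0.00585 + 0.00248 + 0.00208 + 0.00649 + 0.00209 + 0.00373 = 0.02272.
P(min > 87) = e^(−0.02272·87) = e^(−1.9766) ≈ 0.1385.

0.1385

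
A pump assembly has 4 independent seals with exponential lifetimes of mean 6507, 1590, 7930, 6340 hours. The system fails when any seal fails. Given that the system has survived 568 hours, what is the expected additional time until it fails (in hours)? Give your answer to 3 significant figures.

938

First-failure rate Σλ = 1/6507 + 1/1590 + 1/7930 + 1/6340 = 0.00106644.
By memorylessness the expected residual is 1/Σλ = 937.696 hours, regardless of the 568 already elapsed.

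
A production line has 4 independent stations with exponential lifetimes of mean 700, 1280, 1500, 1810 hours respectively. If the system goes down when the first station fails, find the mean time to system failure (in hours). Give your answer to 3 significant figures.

The first failure time is exponential with rate Σλ_i = 1/700 + 1/1280 + 1/1500 + 1/1810 = 0.00342897 per hour.
E[min] = 1/Σλ = 1/0.00342897 = 291.632 hours.

292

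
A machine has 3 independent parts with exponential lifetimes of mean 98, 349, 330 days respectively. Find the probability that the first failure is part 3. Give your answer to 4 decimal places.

Rates: λ_i = 1/mean_i → 0.0102041, 0.00286533, 0.0030303; Σλ = 0.0160997.
P(part 3 first) = λ_3/Σλ = 0.0030303/0.0160997 ≈ 0.1882.

0.1882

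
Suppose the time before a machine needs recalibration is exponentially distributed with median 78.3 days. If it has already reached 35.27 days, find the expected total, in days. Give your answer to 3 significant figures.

For an exponential, median = ln(2)/λ, so λ = ln 2 / 78.3 = 0.00885245 per day.
By memorylessness, E[X | X > 35.27] = 35.27 + 1/λ = 35.27 + 112.963 = 148.233 days.

148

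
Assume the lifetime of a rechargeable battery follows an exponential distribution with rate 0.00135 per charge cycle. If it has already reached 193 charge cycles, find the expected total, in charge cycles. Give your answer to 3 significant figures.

By memorylessness, E[X | X > 193] = 193 + 1/λ = 193 + 740.741 = 933.741 charge cycles.

934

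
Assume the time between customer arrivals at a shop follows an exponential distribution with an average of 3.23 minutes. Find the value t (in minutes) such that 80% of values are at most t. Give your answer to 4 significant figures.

The rate is λ = 1/3.23 = 0.309598 per minute.
Set 1 − e^(−λt) = 0.8, so t = −ln(0.2)/λ = 1.6094/0.309598 ≈ 5.19848 minutes.

5.198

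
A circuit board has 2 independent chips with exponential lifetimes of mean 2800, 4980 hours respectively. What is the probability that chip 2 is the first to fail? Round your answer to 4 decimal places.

Rates: λ_i = 1/mean_i → 0.000357143, 0.000200803; Σλ = 0.000557946.
P(chip 2 first) = λ_2/Σλ = 0.000200803/0.000557946 ≈ 0.3599.

0.3599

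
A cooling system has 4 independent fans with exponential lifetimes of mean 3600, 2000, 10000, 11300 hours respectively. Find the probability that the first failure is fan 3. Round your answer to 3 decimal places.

0.103

Rates: λ_i = 1/mean_i → 0.000277778, 0.0005, 0.0001, 0.0000884956; Σλ = 0.000966273.
P(fan 3 first) = λ_3/Σλ = 0.0001/0.000966273 ≈ 0.103.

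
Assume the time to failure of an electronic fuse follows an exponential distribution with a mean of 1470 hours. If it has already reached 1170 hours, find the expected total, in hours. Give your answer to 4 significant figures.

2640

The rate is λ = 1/1470 = 0.000680272 per hour.
By memorylessness, E[X | X > 1170] = 1170 + 1/λ = 1170 + 1470 = 2640 hours.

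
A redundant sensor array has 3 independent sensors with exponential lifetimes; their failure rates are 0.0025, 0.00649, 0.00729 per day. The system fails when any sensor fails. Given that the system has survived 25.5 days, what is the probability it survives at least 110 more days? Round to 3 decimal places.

0.167

Time to first failure ~ Exp(Σλ) with Σλ = 0.01628.
By memorylessness, P(T > 25.5+110 | T > 25.5) = P(T > 110) = e^(−0.01628·110) ≈ 0.167.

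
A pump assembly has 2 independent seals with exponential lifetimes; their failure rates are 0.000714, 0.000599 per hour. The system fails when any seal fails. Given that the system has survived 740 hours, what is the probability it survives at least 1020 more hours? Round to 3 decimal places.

0.262

Time to first failure ~ Exp(Σλ) with Σλ = 0.001313.
By memorylessness, P(T > 740+1020 | T > 740) = P(T > 1020) = e^(−0.001313·1020) ≈ 0.262.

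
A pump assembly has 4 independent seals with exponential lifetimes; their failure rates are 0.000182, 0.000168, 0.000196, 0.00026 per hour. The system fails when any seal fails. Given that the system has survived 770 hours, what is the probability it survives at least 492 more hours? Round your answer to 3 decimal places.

0.673

Time to first failure ~ Exp(Σλ) with Σλ = 0.000806.
By memorylessness, P(T > 770+492 | T > 770) = P(T > 492) = e^(−0.000806·492) ≈ 0.673.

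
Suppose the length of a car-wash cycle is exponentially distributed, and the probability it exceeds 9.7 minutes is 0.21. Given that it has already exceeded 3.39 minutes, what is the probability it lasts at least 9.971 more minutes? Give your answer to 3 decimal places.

0.201

From e^(−λ·9.7) = 0.21, λ = −ln(0.21)/9.7 = 0.160892.
Memoryless: P(X > 3.39+9.971 | X > 3.39) = P(X > 9.971) = e^(−0.160892·9.971) ≈ 0.201.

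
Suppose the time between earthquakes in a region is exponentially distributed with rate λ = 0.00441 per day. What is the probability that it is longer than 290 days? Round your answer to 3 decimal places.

0.278

P(X > 290) = e^(−λ·290) = e^(−1.2789) ≈ 0.278.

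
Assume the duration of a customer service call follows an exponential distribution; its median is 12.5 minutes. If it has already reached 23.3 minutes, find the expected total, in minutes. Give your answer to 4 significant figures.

41.33

For an exponential, median = ln(2)/λ, so λ = ln 2 / 12.5 = 0.0554518 per minute.
By memorylessness, E[X | X > 23.3] = 23.3 + 1/λ = 23.3 + 18.0337 = 41.3337 minutes.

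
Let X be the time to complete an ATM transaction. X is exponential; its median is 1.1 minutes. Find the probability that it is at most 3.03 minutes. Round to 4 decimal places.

0.8518

For an exponential, median = ln(2)/λ, so λ = ln 2 / 1.1 = 0.630134 per minute.
P(X ≤ 3.03) = 1 − e^(−λ·3.03) = 1 − e^(−1.9093) ≈ 0.8518.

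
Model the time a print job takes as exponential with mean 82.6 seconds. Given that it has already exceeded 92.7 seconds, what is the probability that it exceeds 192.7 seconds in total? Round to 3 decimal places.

The rate is λ = 1/82.6 = 0.0121065 per second.
P(X > s+t | X > s) = e^(−λ(s+t))/e^(−λs) = e^(−λt), independent of s = 92.7.
P(X > 100) = e^(−1.2107) ≈ 0.298.

0.298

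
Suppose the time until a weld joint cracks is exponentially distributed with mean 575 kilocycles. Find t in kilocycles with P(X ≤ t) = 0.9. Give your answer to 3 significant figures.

1320

The rate is λ = 1/575 = 0.00173913 per kilocycle.
Set 1 − e^(−λt) = 0.9, so t = −ln(0.1)/λ = 2.3026/0.00173913 ≈ 1323.99 kilocycles.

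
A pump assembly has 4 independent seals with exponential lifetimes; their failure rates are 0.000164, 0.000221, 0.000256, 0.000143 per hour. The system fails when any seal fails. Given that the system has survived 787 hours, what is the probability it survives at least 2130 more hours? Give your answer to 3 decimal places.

Time to first failure ~ Exp(Σλ) with Σλ = 0.000784.
By memorylessness, P(T > 787+2130 | T > 787) = P(T > 2130) = e^(−0.000784·2130) ≈ 0.188.

0.188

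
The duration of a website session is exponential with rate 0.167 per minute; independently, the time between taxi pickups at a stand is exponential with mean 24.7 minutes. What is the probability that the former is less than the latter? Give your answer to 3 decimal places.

λ_1 = 0.167, λ_2 = 1/24.7 = 0.0404858.
For independent exponentials, P(the former < the latter) = λ_1/(λ_1+λ_2) = 0.167/0.207486 ≈ 0.805.

0.805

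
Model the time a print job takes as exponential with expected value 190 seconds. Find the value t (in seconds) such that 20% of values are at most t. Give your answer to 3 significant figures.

The rate is λ = 1/190 = 0.00526316 per second.
Set 1 − e^(−λt) = 0.2, so t = −ln(0.8)/λ = 0.22314/0.00526316 ≈ 42.3973 seconds.

42.4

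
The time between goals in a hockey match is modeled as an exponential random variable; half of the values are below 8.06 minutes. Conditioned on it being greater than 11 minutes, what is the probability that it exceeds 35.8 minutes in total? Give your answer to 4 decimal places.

0.1185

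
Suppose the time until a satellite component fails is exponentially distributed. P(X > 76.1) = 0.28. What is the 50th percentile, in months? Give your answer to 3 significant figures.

41.4

e^(−λ·76.1) = 0.28 ⇒ λ = −ln(0.28)/76.1 = 0.0167275.
50th percentile: 1 − e^(−λt) = 0.5, t = −ln(0.5)/λ = 41.4375 months.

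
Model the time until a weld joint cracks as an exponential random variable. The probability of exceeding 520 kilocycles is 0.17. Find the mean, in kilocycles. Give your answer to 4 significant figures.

e^(−λ·520) = 0.17 ⇒ λ = −ln(0.17)/520 = 0.00340761.
Mean = 1/λ = 293.461 kilocycles.

293.5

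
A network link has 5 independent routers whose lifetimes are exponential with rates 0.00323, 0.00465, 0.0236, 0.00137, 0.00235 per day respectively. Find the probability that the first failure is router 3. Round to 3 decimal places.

0.670

The time to first failure is exponential with rate Σλ = 0.00323 + 0.00465 + 0.0236 + 0.00137 + 0.00235 = 0.0352.
P(router 3 first) = λ_3/Σλ = 0.0236/0.0352 ≈ 0.670.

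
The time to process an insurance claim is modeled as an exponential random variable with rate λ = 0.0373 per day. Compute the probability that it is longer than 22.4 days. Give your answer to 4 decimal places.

P(X > 22.4) = e^(−λ·22.4) = e^(−0.83552) ≈ 0.4336.

0.4336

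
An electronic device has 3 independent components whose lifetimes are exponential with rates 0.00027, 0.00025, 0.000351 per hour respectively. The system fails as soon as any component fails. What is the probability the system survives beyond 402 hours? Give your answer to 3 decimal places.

0.705

The time to first failure is exponential with rate Σλ = 0.00027 + 0.00025 + 0.000351 = 0.000871.
P(min > 402) = e^(−0.000871·402) = e^(−0.35014) ≈ 0.705.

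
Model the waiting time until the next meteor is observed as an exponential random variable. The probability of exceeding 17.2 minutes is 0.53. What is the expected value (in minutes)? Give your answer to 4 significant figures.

e^(−λ·17.2) = 0.53 ⇒ λ = −ln(0.53)/17.2 = 0.0369115.
Mean = 1/λ = 27.0918 minutes.

27.09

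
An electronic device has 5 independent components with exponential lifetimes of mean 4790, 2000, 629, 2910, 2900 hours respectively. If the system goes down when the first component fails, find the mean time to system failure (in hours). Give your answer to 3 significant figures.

335

The first failure time is exponential with rate Σλ_i = 1/4790 + 1/2000 + 1/629 + 1/2910 + 1/2900 = 0.00298706 per hour.
E[min] = 1/Σλ = 1/0.00298706 = 334.777 hours.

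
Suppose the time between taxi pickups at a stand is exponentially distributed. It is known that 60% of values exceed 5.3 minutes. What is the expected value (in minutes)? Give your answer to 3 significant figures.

e^(−λ·5.3) = 0.60 ⇒ λ = −ln(0.60)/5.3 = 0.0963822.
Mean = 1/λ = 10.3754 minutes.

10.4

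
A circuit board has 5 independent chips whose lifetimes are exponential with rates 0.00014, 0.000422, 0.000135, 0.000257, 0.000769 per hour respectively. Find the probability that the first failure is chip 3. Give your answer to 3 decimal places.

The time to first failure is exponential with rate Σλ = 0.00014 + 0.000422 + 0.000135 + 0.000257 + 0.000769 = 0.001723.
P(chip 3 first) = λ_3/Σλ = 0.000135/0.001723 ≈ 0.078.

0.078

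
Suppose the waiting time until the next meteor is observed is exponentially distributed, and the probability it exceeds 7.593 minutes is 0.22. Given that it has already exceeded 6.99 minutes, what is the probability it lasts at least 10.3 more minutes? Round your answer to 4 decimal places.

From e^(−λ·7.593) = 0.22, λ = −ln(0.22)/7.593 = 0.199411.
Memoryless: P(X > 6.99+10.3 | X > 6.99) = P(X > 10.3) = e^(−0.199411·10.3) ≈ 0.1282.

0.1282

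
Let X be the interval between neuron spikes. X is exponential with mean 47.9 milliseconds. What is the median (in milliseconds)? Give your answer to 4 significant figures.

33.20

The rate is λ = 1/47.9 = 0.0208768 per millisecond.
Set 1 − e^(−λt) = 0.5, so t = −ln(0.5)/λ = 0.69315/0.0208768 ≈ 33.2017 milliseconds.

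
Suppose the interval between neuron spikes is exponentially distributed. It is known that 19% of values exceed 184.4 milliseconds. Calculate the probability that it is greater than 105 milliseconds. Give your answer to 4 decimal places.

e^(−λ·184.4) = 0.19 ⇒ λ = −ln(0.19)/184.4 = 0.00900613.
P(X > 105) = e^(−0.00900613·105) = e^(−0.94564) ≈ 0.3884.

0.3884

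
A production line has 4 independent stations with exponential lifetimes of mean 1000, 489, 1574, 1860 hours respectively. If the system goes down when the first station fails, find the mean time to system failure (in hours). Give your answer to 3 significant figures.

237

The first failure time is exponential with rate Σλ_i = 1/1000 + 1/489 + 1/1574 + 1/1860 = 0.00421795 per hour.
E[min] = 1/Σλ = 1/0.00421795 = 237.082 hours.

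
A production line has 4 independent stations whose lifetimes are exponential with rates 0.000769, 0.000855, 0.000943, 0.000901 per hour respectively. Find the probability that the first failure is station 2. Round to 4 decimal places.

0.2465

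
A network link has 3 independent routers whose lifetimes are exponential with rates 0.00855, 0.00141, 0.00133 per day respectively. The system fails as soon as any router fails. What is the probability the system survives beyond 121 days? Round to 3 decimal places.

The time to first failure is exponential with rate Σλ = 0.00855 + 0.00141 + 0.00133 = 0.01129.
P(min > 121) = e^(−0.01129·121) = e^(−1.3661) ≈ 0.255.

0.255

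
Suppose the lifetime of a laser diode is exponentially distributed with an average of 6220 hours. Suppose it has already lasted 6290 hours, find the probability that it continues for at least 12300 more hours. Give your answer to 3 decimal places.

0.138

The rate is λ = 1/6220 = 0.000160772 per hour.
By the memoryless property, P(X > 6290+12300 | X > 6290) = P(X > 12300).
P(X > 12300) = e^(−1.9775) ≈ 0.138.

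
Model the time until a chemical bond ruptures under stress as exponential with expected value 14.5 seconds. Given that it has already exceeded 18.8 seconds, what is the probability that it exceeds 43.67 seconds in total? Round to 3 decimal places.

0.180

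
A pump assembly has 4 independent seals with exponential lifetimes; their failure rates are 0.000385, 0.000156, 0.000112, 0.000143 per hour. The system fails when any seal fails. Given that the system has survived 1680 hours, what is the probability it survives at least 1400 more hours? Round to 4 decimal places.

Time to first failure ~ Exp(Σλ) with Σλ = 0.000796.
By memorylessness, P(T > 1680+1400 | T > 1680) = P(T > 1400) = e^(−0.000796·1400) ≈ 0.3281.

0.3281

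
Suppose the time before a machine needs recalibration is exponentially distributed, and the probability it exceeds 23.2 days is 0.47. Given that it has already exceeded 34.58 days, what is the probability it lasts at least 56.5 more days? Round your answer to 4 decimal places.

From e^(−λ·23.2) = 0.47, λ = −ln(0.47)/23.2 = 0.0325441.
Memoryless: P(X > 34.58+56.5 | X > 34.58) = P(X > 56.5) = e^(−0.0325441·56.5) ≈ 0.1590.

0.1590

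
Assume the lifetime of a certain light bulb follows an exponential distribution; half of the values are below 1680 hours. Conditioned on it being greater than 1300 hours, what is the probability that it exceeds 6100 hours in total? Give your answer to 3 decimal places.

For an exponential, median = ln(2)/λ, so λ = ln 2 / 1680 = 0.000412588 per hour.
The exponential is memoryless, so the remaining time is again Exp(λ): the condition X > 1300 is irrelevant.
P(X > 4800) = e^(−1.9804) ≈ 0.138.

0.138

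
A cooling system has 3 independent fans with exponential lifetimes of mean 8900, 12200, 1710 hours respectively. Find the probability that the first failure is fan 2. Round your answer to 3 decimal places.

0.105

Rates: λ_i = 1/mean_i → 0.00011236, 0.0000819672, 0.000584795; Σλ = 0.000779122.
P(fan 2 first) = λ_2/Σλ = 0.0000819672/0.000779122 ≈ 0.105.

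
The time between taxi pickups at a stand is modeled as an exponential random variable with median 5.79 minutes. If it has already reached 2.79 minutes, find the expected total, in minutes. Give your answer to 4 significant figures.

For an exponential, median = ln(2)/λ, so λ = ln 2 / 5.79 = 0.119715 per minute.
By memorylessness, E[X | X > 2.79] = 2.79 + 1/λ = 2.79 + 8.3532 = 11.1432 minutes.

11.14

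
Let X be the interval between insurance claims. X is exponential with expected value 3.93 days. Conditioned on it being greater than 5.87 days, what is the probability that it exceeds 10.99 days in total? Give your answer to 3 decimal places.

0.272

The rate is λ = 1/3.93 = 0.254453 per day.
P(X > s+t | X > s) = e^(−λ(s+t))/e^(−λs) = e^(−λt), independent of s = 5.87.
P(X > 5.12) = e^(−1.3028) ≈ 0.272.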